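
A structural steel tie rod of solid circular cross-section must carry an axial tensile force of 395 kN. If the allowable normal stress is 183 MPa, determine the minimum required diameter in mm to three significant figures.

52.4 mm

Required area A ≥ P/σ_allow = 395000/183 = 2158 mm².
For a solid circular section, d ≥ √(4A/π) = 52.42 mm.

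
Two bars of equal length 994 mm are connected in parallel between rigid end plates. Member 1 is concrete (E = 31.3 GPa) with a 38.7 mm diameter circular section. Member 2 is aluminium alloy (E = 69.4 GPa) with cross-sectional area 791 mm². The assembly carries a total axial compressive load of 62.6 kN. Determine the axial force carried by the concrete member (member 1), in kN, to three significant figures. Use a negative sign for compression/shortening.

-25.1 kN

A_1 = 1176 mm².
Equal strain + equilibrium ⇒ each member carries load in proportion to AE: A₁E₁ = 36820000 N, A₂E₂ = 54900000 N, ΣAE = 91710000 N.
F₁ = P·A₁E₁/ΣAE = -62600·36820000/91710000 = -25130 N.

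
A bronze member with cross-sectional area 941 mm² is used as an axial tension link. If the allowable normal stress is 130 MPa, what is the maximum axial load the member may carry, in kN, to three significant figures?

P_max = σ_allow · A = 130 · 941 = 122300 N = 122.3 kN.

122 kN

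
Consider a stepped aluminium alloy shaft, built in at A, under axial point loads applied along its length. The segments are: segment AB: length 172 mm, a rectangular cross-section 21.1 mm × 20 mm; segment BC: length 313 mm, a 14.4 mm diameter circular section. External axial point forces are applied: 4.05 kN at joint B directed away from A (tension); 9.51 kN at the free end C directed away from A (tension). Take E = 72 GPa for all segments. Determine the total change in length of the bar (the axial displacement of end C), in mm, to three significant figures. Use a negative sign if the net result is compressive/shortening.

Internal axial forces (sectioning from the free end, tension +): N_BC = 9.51 kN, N_AB = 13.56 kN.
A_AB = 422 mm².
A_BC = 162.9 mm².
δ_AB = 13560·172/(422·72000) = 0.07676 mm
δ_BC = 9510·313/(162.9·72000) = 0.2539 mm
δ = Σδ_i = 0.3306 mm.

0.331 mm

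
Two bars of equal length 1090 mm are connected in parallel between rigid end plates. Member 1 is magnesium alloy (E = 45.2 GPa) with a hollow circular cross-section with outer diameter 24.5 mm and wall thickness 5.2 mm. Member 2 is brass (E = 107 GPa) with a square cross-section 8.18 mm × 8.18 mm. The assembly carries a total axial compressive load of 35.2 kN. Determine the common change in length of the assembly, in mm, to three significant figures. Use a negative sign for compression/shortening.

-1.79 mm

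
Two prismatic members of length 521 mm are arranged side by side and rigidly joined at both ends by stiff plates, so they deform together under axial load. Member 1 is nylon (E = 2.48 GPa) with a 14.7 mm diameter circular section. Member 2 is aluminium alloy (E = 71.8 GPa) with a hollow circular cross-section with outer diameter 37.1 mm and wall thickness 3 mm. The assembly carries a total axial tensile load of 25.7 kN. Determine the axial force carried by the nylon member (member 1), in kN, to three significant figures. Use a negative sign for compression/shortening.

A_1 = 169.7 mm².
A_2 = 321.4 mm².
Equal strain + equilibrium ⇒ each member carries load in proportion to AE: A₁E₁ = 420900 N, A₂E₂ = 23080000 N, ΣAE = 23500000 N.
F₁ = P·A₁E₁/ΣAE = 25700·420900/23500000 = 460.4 N.

0.460 kN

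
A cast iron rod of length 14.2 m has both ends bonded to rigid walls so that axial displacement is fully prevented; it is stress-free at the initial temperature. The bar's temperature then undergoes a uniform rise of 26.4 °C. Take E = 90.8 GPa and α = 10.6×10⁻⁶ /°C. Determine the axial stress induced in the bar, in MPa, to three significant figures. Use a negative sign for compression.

-25.4 MPa

Free thermal expansion αLΔT = 10.6e-6 · 14200 · 26.4 = 3.974 mm.
The walls impose strain ε = −(3.974)/14200 = -2.7984e-04; σ = Eε = 90800 · -2.7984e-04 = -25.41 MPa.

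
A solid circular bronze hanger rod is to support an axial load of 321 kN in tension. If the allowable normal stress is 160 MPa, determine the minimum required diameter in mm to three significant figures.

Required area A ≥ P/σ_allow = 321000/160 = 2006 mm².
For a solid circular section, d ≥ √(4A/π) = 50.54 mm.

50.5 mm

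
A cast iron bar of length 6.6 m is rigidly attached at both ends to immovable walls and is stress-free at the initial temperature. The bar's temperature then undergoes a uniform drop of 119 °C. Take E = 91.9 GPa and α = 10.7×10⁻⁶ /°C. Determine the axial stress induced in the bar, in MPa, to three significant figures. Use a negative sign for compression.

Free thermal expansion αLΔT = 10.7e-6 · 6600 · -119 = -8.404 mm.
The walls impose strain ε = −(-8.404)/6600 = 1.2733e-03; σ = Eε = 91900 · 1.2733e-03 = 117 MPa.

117 MPa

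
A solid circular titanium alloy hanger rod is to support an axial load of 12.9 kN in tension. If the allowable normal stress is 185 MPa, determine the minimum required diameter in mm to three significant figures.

9.42 mm

Required area A ≥ P/σ_allow = 12900/185 = 69.73 mm².
For a solid circular section, d ≥ √(4A/π) = 9.422 mm.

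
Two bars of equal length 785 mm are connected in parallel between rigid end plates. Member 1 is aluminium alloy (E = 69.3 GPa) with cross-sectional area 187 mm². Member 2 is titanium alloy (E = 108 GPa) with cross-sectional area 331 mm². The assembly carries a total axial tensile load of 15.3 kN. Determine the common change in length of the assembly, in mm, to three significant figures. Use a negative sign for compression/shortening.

Equal strain + equilibrium ⇒ each member carries load in proportion to AE: A₁E₁ = 12960000 N, A₂E₂ = 35750000 N, ΣAE = 48710000 N.
δ = PL/ΣAE = 15300·785/48710000 = 0.2466 mm.

0.247 mm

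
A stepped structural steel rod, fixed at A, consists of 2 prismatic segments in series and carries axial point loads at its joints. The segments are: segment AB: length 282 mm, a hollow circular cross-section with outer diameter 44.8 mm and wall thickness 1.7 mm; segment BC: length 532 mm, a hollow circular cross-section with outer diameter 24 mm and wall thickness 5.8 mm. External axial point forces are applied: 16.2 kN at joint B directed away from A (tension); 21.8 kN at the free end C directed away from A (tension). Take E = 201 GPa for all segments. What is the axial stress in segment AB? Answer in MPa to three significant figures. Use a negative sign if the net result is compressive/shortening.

Internal axial forces (sectioning from the free end, tension +): N_BC = 21.8 kN, N_AB = 38 kN.
A_AB = 230.2 mm².
σ_AB = N_AB/A_AB = 38000/230.2 = 165.1 MPa.

165 MPa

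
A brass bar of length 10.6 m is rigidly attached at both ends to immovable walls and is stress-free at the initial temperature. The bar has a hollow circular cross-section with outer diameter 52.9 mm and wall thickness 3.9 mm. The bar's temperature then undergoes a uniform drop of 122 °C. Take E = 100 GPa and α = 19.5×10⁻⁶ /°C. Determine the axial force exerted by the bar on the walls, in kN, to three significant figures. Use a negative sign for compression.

143 kN

Free thermal expansion αLΔT = 19.5e-6 · 10600 · -122 = -25.22 mm.
The walls impose strain ε = −(-25.22)/10600 = 2.3790e-03; σ = Eε = 100000 · 2.3790e-03 = 237.9 MPa.
Wall reaction R = σ·A = 237.9·600.4 = 142800 N = 142.8 kN.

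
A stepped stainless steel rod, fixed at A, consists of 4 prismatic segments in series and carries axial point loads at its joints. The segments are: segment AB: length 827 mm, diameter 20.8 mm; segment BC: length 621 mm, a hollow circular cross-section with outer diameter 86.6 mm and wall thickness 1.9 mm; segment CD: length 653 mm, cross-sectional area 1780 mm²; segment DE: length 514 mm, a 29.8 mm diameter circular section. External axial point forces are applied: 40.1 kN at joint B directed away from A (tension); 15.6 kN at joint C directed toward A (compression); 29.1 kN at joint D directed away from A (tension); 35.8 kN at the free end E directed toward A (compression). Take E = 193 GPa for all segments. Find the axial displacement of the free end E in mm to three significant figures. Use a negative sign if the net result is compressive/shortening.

-0.0669 mm

Internal axial forces (sectioning from the free end, tension +): N_DE = -35.8 kN, N_CD = -6.7 kN, N_BC = -22.3 kN, N_AB = 17.8 kN.
A_AB = 339.8 mm².
A_BC = 505.6 mm².
A_DE = 697.5 mm².
δ_AB = 17800·827/(339.8·193000) = 0.2245 mm
δ_BC = -22300·621/(505.6·193000) = -0.1419 mm
δ_CD = -6700·653/(1780·193000) = -0.01274 mm
δ_DE = -35800·514/(697.5·193000) = -0.1367 mm
δ = Σδ_i = -0.06689 mm.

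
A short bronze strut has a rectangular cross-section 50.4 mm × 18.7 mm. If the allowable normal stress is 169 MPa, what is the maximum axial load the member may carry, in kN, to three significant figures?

159 kN

A = 942.5 mm².
P_max = σ_allow · A = 169 · 942.5 = 159300 N = 159.3 kN.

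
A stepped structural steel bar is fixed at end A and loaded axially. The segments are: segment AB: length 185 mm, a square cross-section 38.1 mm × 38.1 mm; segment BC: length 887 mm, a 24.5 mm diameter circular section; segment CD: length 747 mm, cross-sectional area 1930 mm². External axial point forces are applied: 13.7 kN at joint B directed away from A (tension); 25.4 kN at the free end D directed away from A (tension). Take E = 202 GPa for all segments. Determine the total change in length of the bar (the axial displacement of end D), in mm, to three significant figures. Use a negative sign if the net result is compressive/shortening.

Internal axial forces (sectioning from the free end, tension +): N_CD = 25.4 kN, N_BC = 25.4 kN, N_AB = 39.1 kN.
A_AB = 1452 mm².
A_BC = 471.4 mm².
δ_AB = 39100·185/(1452·202000) = 0.02467 mm
δ_BC = 25400·887/(471.4·202000) = 0.2366 mm
δ_CD = 25400·747/(1930·202000) = 0.04867 mm
δ = Σδ_i = 0.3099 mm.

0.310 mm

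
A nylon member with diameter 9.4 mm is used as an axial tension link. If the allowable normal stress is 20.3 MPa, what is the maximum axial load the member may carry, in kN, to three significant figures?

A = 69.4 mm².
P_max = σ_allow · A = 20.3 · 69.4 = 1409 N = 1.409 kN.

1.41 kN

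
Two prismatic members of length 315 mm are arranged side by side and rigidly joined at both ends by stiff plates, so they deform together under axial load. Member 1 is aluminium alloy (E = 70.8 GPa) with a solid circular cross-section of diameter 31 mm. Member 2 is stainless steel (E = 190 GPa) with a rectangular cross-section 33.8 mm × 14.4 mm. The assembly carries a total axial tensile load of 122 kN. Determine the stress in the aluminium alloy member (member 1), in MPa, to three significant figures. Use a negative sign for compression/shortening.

59.2 MPa

A_1 = 754.8 mm².
A_2 = 486.7 mm².
Equal strain + equilibrium ⇒ each member carries load in proportion to AE: A₁E₁ = 53440000 N, A₂E₂ = 92480000 N, ΣAE = 145900000 N.
σ₁ = P·E₁/ΣAE = 122000·70800/145900000 = 59.2 MPa.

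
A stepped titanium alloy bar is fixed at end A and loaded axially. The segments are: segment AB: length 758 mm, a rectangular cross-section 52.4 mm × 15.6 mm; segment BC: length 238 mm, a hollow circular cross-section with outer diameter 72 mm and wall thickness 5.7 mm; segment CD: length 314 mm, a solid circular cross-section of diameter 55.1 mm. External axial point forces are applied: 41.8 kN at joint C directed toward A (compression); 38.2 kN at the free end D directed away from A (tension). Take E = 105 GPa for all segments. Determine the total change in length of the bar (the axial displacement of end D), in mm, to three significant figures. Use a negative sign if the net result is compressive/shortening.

0.00924 mm

Internal axial forces (sectioning from the free end, tension +): N_CD = 38.2 kN, N_BC = -3.6 kN, N_AB = -3.6 kN.
A_AB = 817.4 mm².
A_BC = 1187 mm².
A_CD = 2384 mm².
δ_AB = -3600·758/(817.4·105000) = -0.03179 mm
δ_BC = -3600·238/(1187·105000) = -0.006873 mm
δ_CD = 38200·314/(2384·105000) = 0.04791 mm
δ = Σδ_i = 0.009243 mm.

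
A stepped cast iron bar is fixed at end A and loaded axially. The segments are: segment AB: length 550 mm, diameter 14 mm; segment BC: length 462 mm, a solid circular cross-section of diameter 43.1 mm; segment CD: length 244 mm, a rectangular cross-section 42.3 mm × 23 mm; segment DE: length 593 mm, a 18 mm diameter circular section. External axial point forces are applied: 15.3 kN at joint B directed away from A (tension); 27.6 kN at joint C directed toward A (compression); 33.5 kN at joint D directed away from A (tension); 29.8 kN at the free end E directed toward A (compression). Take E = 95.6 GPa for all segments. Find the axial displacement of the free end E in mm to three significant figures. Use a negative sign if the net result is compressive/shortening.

-1.12 mm

Internal axial forces (sectioning from the free end, tension +): N_DE = -29.8 kN, N_CD = 3.7 kN, N_BC = -23.9 kN, N_AB = -8.6 kN.
A_AB = 153.9 mm².
A_BC = 1459 mm².
A_CD = 972.9 mm².
A_DE = 254.5 mm².
δ_AB = -8600·550/(153.9·95600) = -0.3214 mm
δ_BC = -23900·462/(1459·95600) = -0.07917 mm
δ_CD = 3700·244/(972.9·95600) = 0.009707 mm
δ_DE = -29800·593/(254.5·95600) = -0.7264 mm
δ = Σδ_i = -1.117 mm.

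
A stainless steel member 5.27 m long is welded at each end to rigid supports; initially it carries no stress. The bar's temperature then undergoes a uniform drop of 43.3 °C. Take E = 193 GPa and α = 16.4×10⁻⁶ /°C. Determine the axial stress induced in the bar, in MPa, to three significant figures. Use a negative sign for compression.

137 MPa

Free thermal expansion αLΔT = 16.4e-6 · 5270 · -43.3 = -3.742 mm.
The walls impose strain ε = −(-3.742)/5270 = 7.1012e-04; σ = Eε = 193000 · 7.1012e-04 = 137.1 MPa.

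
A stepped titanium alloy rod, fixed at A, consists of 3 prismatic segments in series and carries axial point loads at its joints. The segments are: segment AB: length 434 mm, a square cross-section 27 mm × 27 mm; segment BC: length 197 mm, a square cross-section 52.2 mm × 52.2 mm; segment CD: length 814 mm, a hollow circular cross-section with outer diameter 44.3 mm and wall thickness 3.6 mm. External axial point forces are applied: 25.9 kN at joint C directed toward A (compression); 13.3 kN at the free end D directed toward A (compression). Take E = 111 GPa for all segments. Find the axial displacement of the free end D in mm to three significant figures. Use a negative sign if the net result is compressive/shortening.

Internal axial forces (sectioning from the free end, tension +): N_CD = -13.3 kN, N_BC = -39.2 kN, N_AB = -39.2 kN.
A_AB = 729 mm².
A_BC = 2725 mm².
A_CD = 460.3 mm².
δ_AB = -39200·434/(729·111000) = -0.2102 mm
δ_BC = -39200·197/(2725·111000) = -0.02553 mm
δ_CD = -13300·814/(460.3·111000) = -0.2119 mm
δ = Σδ_i = -0.4477 mm.

-0.448 mm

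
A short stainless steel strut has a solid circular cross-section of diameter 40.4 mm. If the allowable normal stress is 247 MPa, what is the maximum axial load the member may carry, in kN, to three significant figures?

A = 1282 mm².
P_max = σ_allow · A = 247 · 1282 = 316600 N = 316.6 kN.

317 kN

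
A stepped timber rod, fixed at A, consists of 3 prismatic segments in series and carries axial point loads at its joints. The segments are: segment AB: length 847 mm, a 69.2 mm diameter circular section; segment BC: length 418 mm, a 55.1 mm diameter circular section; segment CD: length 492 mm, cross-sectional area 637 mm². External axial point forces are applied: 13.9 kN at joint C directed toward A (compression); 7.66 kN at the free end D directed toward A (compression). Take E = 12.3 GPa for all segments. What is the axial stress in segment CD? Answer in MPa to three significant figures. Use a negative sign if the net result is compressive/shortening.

Internal axial forces (sectioning from the free end, tension +): N_CD = -7.66 kN, N_BC = -21.56 kN, N_AB = -21.56 kN.
σ_CD = N_CD/A_CD = -7660/637 = -12.03 MPa.

-12.0 MPa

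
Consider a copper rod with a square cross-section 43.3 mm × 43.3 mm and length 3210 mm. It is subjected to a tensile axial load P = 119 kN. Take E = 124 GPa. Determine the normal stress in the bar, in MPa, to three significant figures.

63.5 MPa

A = 1875 mm².
σ = N/A = 119000/1875 = 63.47 MPa.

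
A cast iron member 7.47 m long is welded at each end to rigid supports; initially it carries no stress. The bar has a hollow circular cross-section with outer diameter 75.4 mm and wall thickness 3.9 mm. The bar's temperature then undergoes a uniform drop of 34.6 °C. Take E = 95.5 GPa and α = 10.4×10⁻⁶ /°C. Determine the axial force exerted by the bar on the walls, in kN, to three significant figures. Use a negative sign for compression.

Free thermal expansion αLΔT = 10.4e-6 · 7470 · -34.6 = -2.688 mm.
The walls impose strain ε = −(-2.688)/7470 = 3.5984e-04; σ = Eε = 95500 · 3.5984e-04 = 34.36 MPa.
Wall reaction R = σ·A = 34.36·876 = 30100 N = 30.1 kN.

30.1 kN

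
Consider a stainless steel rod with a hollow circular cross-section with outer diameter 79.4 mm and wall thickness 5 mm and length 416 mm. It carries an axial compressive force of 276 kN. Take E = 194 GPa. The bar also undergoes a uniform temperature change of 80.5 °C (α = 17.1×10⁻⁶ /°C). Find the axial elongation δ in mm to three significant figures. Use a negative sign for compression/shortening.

A = 1169 mm².
δ_mech = NL/(AE) = -276000·416/(1169·194000) = -0.5064 mm.
δ_thermal = αLΔT = 17.1e-6·416·80.5 = 0.5726 mm.
δ = δ_mech + δ_thermal = 0.06623 mm.

0.0662 mm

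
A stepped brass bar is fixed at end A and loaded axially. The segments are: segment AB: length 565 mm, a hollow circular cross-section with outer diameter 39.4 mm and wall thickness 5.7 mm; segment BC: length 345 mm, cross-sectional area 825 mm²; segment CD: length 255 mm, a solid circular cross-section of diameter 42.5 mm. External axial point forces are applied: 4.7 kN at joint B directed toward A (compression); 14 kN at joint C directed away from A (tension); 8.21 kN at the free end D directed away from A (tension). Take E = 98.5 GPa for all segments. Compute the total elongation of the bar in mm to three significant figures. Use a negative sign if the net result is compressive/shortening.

0.276 mm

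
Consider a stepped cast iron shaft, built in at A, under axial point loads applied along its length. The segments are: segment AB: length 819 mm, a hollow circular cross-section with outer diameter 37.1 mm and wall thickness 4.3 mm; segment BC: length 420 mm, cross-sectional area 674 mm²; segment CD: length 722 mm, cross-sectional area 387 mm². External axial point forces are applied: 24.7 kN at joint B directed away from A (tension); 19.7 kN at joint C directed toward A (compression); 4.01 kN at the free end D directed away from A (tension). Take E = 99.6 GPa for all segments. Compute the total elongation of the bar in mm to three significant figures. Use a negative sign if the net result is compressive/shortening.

0.144 mm

Internal axial forces (sectioning from the free end, tension +): N_CD = 4.01 kN, N_BC = -15.69 kN, N_AB = 9.01 kN.
A_AB = 443.1 mm².
δ_AB = 9010·819/(443.1·99600) = 0.1672 mm
δ_BC = -15690·420/(674·99600) = -0.09816 mm
δ_CD = 4010·722/(387·99600) = 0.07511 mm
δ = Σδ_i = 0.1442 mm.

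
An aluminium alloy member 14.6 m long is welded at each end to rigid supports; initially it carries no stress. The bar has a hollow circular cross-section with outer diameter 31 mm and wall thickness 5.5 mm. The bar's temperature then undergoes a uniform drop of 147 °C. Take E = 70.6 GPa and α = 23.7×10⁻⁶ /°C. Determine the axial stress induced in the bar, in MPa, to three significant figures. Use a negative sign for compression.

246 MPa

Free thermal expansion αLΔT = 23.7e-6 · 14600 · -147 = -50.86 mm.
The walls impose strain ε = −(-50.86)/14600 = 3.4839e-03; σ = Eε = 70600 · 3.4839e-03 = 246 MPa.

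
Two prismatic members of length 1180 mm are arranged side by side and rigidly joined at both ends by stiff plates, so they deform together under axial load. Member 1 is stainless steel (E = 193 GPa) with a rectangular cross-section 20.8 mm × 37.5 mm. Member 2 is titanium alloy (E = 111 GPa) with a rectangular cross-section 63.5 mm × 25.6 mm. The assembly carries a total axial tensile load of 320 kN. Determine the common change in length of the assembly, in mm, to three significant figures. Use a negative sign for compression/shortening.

A_1 = 780 mm².
A_2 = 1626 mm².
Equal strain + equilibrium ⇒ each member carries load in proportion to AE: A₁E₁ = 150500000 N, A₂E₂ = 180400000 N, ΣAE = 331000000 N.
δ = PL/ΣAE = 320000·1180/331000000 = 1.141 mm.

1.14 mm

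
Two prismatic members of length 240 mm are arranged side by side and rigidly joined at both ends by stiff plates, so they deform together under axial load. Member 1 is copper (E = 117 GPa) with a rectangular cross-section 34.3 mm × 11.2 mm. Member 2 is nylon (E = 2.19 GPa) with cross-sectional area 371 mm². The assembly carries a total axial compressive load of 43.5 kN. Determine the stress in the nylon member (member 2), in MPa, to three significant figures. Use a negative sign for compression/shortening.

-2.08 MPa

A_1 = 384.2 mm².
Equal strain + equilibrium ⇒ each member carries load in proportion to AE: A₁E₁ = 44950000 N, A₂E₂ = 812500 N, ΣAE = 45760000 N.
σ₂ = P·E₂/ΣAE = -43500·2190/45760000 = -2.082 MPa.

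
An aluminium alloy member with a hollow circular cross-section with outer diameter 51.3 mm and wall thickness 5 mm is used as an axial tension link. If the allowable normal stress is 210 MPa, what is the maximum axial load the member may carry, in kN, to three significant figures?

153 kN

A = 727.3 mm².
P_max = σ_allow · A = 210 · 727.3 = 152700 N = 152.7 kN.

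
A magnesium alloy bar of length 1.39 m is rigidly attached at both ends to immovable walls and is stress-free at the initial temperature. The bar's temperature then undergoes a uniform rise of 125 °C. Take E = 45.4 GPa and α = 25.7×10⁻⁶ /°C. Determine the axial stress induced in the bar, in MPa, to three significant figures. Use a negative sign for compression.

Free thermal expansion αLΔT = 25.7e-6 · 1390 · 125 = 4.465 mm.
The walls impose strain ε = −(4.465)/1390 = -3.2125e-03; σ = Eε = 45400 · -3.2125e-03 = -145.8 MPa.

-146 MPa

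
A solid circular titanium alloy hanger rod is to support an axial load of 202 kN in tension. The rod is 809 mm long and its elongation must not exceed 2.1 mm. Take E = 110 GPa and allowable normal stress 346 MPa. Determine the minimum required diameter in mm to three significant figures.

Required area A ≥ P/σ_allow = 202000/346 = 583.8 mm².
For a solid circular section, d ≥ √(4A/π) = 27.26 mm.
Elongation limit: A ≥ PL/(Eδ_allow) = 202000·809/(110000·2.1) = 707.4 mm² ⇒ d ≥ 30.01 mm.
The elongation limit governs.

30.0 mm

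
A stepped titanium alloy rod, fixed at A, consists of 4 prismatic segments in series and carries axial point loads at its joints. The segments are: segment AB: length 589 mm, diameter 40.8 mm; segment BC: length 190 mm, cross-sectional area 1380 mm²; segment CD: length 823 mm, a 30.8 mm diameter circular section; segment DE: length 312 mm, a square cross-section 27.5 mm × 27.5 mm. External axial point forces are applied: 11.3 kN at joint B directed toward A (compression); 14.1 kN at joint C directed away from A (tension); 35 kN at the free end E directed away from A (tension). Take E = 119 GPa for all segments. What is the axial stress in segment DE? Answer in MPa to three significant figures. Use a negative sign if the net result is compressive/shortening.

Internal axial forces (sectioning from the free end, tension +): N_DE = 35 kN, N_CD = 35 kN, N_BC = 49.1 kN, N_AB = 37.8 kN.
A_DE = 756.2 mm².
σ_DE = N_DE/A_DE = 35000/756.2 = 46.28 MPa.

46.3 MPa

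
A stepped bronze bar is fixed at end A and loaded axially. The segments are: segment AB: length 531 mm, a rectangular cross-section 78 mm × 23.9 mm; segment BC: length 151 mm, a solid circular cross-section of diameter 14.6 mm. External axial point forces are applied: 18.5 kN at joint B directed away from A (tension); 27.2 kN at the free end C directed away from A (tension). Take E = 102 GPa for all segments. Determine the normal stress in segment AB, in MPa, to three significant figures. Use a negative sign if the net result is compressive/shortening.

24.5 MPa

Internal axial forces (sectioning from the free end, tension +): N_BC = 27.2 kN, N_AB = 45.7 kN.
A_AB = 1864 mm².
σ_AB = N_AB/A_AB = 45700/1864 = 24.51 MPa.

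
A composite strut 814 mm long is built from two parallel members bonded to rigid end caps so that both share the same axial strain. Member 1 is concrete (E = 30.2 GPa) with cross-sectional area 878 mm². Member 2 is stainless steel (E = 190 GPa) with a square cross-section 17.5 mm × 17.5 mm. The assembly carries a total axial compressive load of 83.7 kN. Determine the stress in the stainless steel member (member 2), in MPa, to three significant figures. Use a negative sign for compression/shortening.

A_2 = 306.2 mm².
Equal strain + equilibrium ⇒ each member carries load in proportion to AE: A₁E₁ = 26520000 N, A₂E₂ = 58190000 N, ΣAE = 84700000 N.
σ₂ = P·E₂/ΣAE = -83700·190000/84700000 = -187.7 MPa.

-188 MPa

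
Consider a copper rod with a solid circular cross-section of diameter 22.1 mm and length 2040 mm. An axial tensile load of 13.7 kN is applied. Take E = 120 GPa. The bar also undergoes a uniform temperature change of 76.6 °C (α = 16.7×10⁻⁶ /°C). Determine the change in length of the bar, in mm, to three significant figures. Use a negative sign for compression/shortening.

A = 383.6 mm².
δ_mech = NL/(AE) = 13700·2040/(383.6·120000) = 0.6071 mm.
δ_thermal = αLΔT = 16.7e-6·2040·76.6 = 2.61 mm.
δ = δ_mech + δ_thermal = 3.217 mm.

3.22 mm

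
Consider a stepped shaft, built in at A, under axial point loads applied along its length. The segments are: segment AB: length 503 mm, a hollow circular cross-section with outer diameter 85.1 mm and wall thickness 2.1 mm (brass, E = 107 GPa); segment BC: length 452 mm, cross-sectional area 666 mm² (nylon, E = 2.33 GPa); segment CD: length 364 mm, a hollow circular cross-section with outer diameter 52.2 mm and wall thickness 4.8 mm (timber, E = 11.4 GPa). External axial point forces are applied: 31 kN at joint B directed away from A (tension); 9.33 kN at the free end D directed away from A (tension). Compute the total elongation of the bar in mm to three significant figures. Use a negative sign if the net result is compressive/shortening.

Internal axial forces (sectioning from the free end, tension +): N_CD = 9.33 kN, N_BC = 9.33 kN, N_AB = 40.33 kN.
A_AB = 547.6 mm².
A_CD = 714.8 mm².
δ_AB = 40330·503/(547.6·107000) = 0.3462 mm
δ_BC = 9330·452/(666·2330) = 2.718 mm
δ_CD = 9330·364/(714.8·11400) = 0.4168 mm
δ = Σδ_i = 3.481 mm.

3.48 mm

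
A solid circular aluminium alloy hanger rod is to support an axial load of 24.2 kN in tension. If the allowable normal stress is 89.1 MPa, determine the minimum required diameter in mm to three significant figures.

Required area A ≥ P/σ_allow = 24200/89.1 = 271.6 mm².
For a solid circular section, d ≥ √(4A/π) = 18.6 mm.

18.6 mm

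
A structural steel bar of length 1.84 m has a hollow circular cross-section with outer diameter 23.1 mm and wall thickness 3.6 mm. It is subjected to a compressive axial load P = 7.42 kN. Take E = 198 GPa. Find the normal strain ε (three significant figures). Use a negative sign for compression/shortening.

-1.70e-04

A = 220.5 mm².
σ = N/A = -33.64 MPa; ε = σ/E = -33.64/198000 = -1.699e-04.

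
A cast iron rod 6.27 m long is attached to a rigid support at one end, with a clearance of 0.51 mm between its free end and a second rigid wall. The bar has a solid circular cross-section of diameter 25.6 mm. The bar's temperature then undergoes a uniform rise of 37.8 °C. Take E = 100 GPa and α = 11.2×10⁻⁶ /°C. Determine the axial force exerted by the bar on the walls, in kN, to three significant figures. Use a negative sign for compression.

Free thermal expansion αLΔT = 11.2e-6 · 6270 · 37.8 = 2.654 mm.
The walls engage after the gap closes; constrained expansion = 2.654 − 0.51 = 2.144 mm.
The walls impose strain ε = −(2.144)/6270 = -3.4202e-04; σ = Eε = 100000 · -3.4202e-04 = -34.2 MPa.
Wall reaction R = σ·A = -34.2·514.7 = -17600 N = -17.6 kN.

-17.6 kN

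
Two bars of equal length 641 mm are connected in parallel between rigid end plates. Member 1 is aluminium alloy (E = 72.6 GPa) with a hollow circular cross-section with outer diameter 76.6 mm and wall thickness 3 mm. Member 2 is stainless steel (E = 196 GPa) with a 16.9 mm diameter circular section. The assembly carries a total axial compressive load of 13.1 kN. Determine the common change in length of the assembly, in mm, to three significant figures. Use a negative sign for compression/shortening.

A_1 = 693.7 mm².
A_2 = 224.3 mm².
Equal strain + equilibrium ⇒ each member carries load in proportion to AE: A₁E₁ = 50360000 N, A₂E₂ = 43970000 N, ΣAE = 94330000 N.
δ = PL/ΣAE = -13100·641/94330000 = -0.08902 mm.

-0.0890 mm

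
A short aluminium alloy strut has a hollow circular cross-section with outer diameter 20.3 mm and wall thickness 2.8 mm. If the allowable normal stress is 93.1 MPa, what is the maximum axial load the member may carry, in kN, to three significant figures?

A = 153.9 mm².
P_max = σ_allow · A = 93.1 · 153.9 = 14330 N = 14.33 kN.

14.3 kN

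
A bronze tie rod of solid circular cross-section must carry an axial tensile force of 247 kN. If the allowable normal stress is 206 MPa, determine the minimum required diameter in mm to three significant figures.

Required area A ≥ P/σ_allow = 247000/206 = 1199 mm².
For a solid circular section, d ≥ √(4A/π) = 39.07 mm.

39.1 mm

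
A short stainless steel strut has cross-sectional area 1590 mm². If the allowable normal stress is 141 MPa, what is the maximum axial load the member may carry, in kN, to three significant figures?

P_max = σ_allow · A = 141 · 1590 = 224200 N = 224.2 kN.

224 kN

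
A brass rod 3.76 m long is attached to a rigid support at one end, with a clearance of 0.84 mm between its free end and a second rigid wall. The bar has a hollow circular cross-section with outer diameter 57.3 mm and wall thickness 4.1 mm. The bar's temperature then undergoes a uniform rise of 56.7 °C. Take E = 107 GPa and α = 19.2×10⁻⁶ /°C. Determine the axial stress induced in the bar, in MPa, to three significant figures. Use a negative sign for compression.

-92.6 MPa

Free thermal expansion αLΔT = 19.2e-6 · 3760 · 56.7 = 4.093 mm.
The walls engage after the gap closes; constrained expansion = 4.093 − 0.84 = 3.253 mm.
The walls impose strain ε = −(3.253)/3760 = -8.6524e-04; σ = Eε = 107000 · -8.6524e-04 = -92.58 MPa.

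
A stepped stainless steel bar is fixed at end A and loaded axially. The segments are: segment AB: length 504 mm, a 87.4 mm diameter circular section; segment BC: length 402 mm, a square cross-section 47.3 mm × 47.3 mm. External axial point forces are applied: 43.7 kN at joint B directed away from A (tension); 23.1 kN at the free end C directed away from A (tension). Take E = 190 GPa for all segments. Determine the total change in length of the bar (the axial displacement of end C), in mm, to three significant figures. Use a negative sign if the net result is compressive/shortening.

0.0514 mm

Internal axial forces (sectioning from the free end, tension +): N_BC = 23.1 kN, N_AB = 66.8 kN.
A_AB = 5999 mm².
A_BC = 2237 mm².
δ_AB = 66800·504/(5999·190000) = 0.02954 mm
δ_BC = 23100·402/(2237·190000) = 0.02185 mm
δ = Σδ_i = 0.05138 mm.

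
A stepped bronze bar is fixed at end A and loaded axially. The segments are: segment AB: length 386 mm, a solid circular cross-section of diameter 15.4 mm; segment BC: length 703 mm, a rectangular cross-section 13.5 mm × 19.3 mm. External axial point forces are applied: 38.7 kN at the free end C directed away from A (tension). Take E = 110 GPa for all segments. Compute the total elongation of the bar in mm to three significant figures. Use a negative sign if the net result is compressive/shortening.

1.68 mm

Internal axial forces (sectioning from the free end, tension +): N_BC = 38.7 kN, N_AB = 38.7 kN.
A_AB = 186.3 mm².
A_BC = 260.6 mm².
δ_AB = 38700·386/(186.3·110000) = 0.7291 mm
δ_BC = 38700·703/(260.6·110000) = 0.9493 mm
δ = Σδ_i = 1.678 mm.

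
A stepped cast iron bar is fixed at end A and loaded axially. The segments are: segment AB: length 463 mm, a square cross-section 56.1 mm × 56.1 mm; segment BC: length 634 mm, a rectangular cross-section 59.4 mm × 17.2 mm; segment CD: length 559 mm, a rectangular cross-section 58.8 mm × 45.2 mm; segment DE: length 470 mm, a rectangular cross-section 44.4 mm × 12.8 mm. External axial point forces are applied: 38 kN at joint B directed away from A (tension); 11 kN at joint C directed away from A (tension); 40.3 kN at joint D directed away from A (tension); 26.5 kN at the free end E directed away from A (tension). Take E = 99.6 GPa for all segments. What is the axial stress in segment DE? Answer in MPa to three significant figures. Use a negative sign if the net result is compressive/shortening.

46.6 MPa

Internal axial forces (sectioning from the free end, tension +): N_DE = 26.5 kN, N_CD = 66.8 kN, N_BC = 77.8 kN, N_AB = 115.8 kN.
A_DE = 568.3 mm².
σ_DE = N_DE/A_DE = 26500/568.3 = 46.63 MPa.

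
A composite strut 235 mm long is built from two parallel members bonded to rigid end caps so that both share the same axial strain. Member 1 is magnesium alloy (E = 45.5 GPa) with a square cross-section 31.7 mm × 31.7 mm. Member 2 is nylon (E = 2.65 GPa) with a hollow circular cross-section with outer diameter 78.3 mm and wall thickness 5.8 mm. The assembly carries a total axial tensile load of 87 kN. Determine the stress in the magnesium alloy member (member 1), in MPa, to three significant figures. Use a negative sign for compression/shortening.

A_1 = 1005 mm².
A_2 = 1321 mm².
Equal strain + equilibrium ⇒ each member carries load in proportion to AE: A₁E₁ = 45720000 N, A₂E₂ = 3501000 N, ΣAE = 49220000 N.
σ₁ = P·E₁/ΣAE = 87000·45500/49220000 = 80.42 MPa.

80.4 MPa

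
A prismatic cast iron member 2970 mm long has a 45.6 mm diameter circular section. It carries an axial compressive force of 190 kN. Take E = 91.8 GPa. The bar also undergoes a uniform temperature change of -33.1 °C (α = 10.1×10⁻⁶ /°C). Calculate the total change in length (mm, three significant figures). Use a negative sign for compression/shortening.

-4.76 mm

A = 1633 mm².
δ_mech = NL/(AE) = -190000·2970/(1633·91800) = -3.764 mm.
δ_thermal = αLΔT = 10.1e-6·2970·-33.1 = -0.9929 mm.
δ = δ_mech + δ_thermal = -4.757 mm.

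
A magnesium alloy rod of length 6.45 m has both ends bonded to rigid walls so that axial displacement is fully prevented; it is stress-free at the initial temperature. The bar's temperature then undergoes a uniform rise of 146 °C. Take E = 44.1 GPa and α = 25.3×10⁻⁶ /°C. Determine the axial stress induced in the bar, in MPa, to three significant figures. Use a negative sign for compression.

-163 MPa

Free thermal expansion αLΔT = 25.3e-6 · 6450 · 146 = 23.83 mm.
The walls impose strain ε = −(23.83)/6450 = -3.6938e-03; σ = Eε = 44100 · -3.6938e-03 = -162.9 MPa.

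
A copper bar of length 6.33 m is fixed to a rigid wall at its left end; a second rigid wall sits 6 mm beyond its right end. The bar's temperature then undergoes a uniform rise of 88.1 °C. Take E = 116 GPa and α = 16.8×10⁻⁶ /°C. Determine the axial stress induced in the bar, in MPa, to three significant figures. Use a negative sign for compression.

Free thermal expansion αLΔT = 16.8e-6 · 6330 · 88.1 = 9.369 mm.
The walls engage after the gap closes; constrained expansion = 9.369 − 6 = 3.369 mm.
The walls impose strain ε = −(3.369)/6330 = -5.3221e-04; σ = Eε = 116000 · -5.3221e-04 = -61.74 MPa.

-61.7 MPa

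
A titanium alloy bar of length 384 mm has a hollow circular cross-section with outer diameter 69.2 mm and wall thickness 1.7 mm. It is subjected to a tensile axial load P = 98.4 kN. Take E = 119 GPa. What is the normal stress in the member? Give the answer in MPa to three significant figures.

A = 360.5 mm².
σ = N/A = 98400/360.5 = 273 MPa.

273 MPa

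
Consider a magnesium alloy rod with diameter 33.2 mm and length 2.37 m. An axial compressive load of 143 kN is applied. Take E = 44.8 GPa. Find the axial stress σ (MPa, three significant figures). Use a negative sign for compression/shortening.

A = 865.7 mm².
σ = N/A = -143000/865.7 = -165.2 MPa.

-165 MPa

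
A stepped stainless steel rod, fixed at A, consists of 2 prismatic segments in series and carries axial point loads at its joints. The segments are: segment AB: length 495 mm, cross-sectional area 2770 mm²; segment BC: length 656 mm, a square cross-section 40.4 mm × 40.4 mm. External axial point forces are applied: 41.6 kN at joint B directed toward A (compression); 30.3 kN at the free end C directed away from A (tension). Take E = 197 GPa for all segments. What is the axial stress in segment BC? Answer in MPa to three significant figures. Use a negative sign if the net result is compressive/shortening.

Internal axial forces (sectioning from the free end, tension +): N_BC = 30.3 kN, N_AB = -11.3 kN.
A_BC = 1632 mm².
σ_BC = N_BC/A_BC = 30300/1632 = 18.56 MPa.

18.6 MPa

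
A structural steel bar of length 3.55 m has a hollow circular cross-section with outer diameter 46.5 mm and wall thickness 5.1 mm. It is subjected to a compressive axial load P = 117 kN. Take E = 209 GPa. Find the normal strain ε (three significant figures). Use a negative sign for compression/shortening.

A = 663.3 mm².
σ = N/A = -176.4 MPa; ε = σ/E = -176.4/209000 = -8.440e-04.

-8.44e-04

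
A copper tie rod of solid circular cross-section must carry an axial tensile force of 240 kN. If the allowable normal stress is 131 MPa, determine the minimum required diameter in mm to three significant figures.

48.3 mm

Required area A ≥ P/σ_allow = 240000/131 = 1832 mm².
For a solid circular section, d ≥ √(4A/π) = 48.3 mm.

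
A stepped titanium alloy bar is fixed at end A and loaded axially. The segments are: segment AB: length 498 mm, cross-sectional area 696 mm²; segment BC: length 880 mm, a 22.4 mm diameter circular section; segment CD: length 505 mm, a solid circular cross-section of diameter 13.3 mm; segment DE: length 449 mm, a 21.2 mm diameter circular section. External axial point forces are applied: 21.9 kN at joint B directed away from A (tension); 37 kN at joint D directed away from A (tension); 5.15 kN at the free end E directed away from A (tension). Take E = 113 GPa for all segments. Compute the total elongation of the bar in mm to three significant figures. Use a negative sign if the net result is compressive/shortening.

2.65 mm

Internal axial forces (sectioning from the free end, tension +): N_DE = 5.15 kN, N_CD = 42.15 kN, N_BC = 42.15 kN, N_AB = 64.05 kN.
A_BC = 394.1 mm².
A_CD = 138.9 mm².
A_DE = 353 mm².
δ_AB = 64050·498/(696·113000) = 0.4056 mm
δ_BC = 42150·880/(394.1·113000) = 0.8329 mm
δ_CD = 42150·505/(138.9·113000) = 1.356 mm
δ_DE = 5150·449/(353·113000) = 0.05797 mm
δ = Σδ_i = 2.652 mm.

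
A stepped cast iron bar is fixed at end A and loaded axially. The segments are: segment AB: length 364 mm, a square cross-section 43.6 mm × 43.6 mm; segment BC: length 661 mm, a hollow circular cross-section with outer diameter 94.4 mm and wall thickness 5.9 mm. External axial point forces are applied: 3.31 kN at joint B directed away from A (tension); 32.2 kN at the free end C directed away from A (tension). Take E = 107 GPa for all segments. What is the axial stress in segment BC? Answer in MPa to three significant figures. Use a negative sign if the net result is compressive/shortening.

19.6 MPa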